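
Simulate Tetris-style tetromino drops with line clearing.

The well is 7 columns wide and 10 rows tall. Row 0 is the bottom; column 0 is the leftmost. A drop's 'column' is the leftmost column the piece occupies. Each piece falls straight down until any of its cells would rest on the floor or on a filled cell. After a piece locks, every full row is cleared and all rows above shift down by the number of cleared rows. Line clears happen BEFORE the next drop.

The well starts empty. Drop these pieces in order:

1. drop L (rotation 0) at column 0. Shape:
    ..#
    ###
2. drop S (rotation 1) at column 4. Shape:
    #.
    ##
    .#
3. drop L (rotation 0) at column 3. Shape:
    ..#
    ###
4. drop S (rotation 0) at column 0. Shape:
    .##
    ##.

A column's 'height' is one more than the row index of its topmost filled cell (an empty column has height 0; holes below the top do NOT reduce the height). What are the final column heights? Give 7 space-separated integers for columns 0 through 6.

Answer: 2 3 3 4 4 5 0

Derivation:
Drop 1: L rot0 at col 0 lands with bottom-row=0; cleared 0 line(s) (total 0); column heights now [1 1 2 0 0 0 0], max=2
Drop 2: S rot1 at col 4 lands with bottom-row=0; cleared 0 line(s) (total 0); column heights now [1 1 2 0 3 2 0], max=3
Drop 3: L rot0 at col 3 lands with bottom-row=3; cleared 0 line(s) (total 0); column heights now [1 1 2 4 4 5 0], max=5
Drop 4: S rot0 at col 0 lands with bottom-row=1; cleared 0 line(s) (total 0); column heights now [2 3 3 4 4 5 0], max=5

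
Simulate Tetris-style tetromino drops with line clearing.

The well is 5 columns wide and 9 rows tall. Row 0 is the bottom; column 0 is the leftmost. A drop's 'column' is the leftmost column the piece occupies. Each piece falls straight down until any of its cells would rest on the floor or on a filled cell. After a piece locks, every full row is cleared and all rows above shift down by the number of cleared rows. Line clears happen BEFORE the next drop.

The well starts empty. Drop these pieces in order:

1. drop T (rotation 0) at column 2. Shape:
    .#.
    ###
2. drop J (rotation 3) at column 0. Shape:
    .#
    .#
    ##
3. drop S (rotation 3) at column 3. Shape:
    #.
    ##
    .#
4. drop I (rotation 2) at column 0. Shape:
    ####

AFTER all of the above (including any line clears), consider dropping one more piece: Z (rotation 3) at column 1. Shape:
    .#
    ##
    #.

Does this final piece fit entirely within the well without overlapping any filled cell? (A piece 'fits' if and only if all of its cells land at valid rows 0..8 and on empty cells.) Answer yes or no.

Drop 1: T rot0 at col 2 lands with bottom-row=0; cleared 0 line(s) (total 0); column heights now [0 0 1 2 1], max=2
Drop 2: J rot3 at col 0 lands with bottom-row=0; cleared 1 line(s) (total 1); column heights now [0 2 0 1 0], max=2
Drop 3: S rot3 at col 3 lands with bottom-row=0; cleared 0 line(s) (total 1); column heights now [0 2 0 3 2], max=3
Drop 4: I rot2 at col 0 lands with bottom-row=3; cleared 0 line(s) (total 1); column heights now [4 4 4 4 2], max=4
Test piece Z rot3 at col 1 (width 2): heights before test = [4 4 4 4 2]; fits = True

Answer: yes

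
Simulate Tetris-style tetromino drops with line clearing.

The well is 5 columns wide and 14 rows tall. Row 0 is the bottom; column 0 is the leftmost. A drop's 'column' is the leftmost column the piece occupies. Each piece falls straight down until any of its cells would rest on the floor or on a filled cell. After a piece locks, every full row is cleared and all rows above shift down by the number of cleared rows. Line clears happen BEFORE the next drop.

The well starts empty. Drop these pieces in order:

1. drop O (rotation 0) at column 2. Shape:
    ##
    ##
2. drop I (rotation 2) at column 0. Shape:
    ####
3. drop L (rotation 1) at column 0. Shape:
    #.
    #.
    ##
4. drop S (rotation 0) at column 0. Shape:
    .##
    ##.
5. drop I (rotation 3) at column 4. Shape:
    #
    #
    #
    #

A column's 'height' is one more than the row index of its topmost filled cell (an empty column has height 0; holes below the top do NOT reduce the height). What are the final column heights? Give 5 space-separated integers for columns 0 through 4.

Answer: 6 7 7 2 3

Derivation:
Drop 1: O rot0 at col 2 lands with bottom-row=0; cleared 0 line(s) (total 0); column heights now [0 0 2 2 0], max=2
Drop 2: I rot2 at col 0 lands with bottom-row=2; cleared 0 line(s) (total 0); column heights now [3 3 3 3 0], max=3
Drop 3: L rot1 at col 0 lands with bottom-row=3; cleared 0 line(s) (total 0); column heights now [6 4 3 3 0], max=6
Drop 4: S rot0 at col 0 lands with bottom-row=6; cleared 0 line(s) (total 0); column heights now [7 8 8 3 0], max=8
Drop 5: I rot3 at col 4 lands with bottom-row=0; cleared 1 line(s) (total 1); column heights now [6 7 7 2 3], max=7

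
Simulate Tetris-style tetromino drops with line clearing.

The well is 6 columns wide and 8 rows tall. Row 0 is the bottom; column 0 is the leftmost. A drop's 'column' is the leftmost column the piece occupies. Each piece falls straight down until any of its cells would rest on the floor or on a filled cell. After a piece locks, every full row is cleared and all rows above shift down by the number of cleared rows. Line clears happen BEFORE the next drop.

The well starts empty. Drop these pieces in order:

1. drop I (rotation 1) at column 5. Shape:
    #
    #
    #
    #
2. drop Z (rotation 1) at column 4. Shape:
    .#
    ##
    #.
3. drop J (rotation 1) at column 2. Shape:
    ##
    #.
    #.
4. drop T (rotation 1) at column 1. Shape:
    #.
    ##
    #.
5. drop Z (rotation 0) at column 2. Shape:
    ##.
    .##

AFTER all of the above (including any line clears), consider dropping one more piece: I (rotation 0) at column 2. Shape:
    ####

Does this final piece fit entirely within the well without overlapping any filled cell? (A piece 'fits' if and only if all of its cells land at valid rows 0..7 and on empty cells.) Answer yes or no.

Answer: yes

Derivation:
Drop 1: I rot1 at col 5 lands with bottom-row=0; cleared 0 line(s) (total 0); column heights now [0 0 0 0 0 4], max=4
Drop 2: Z rot1 at col 4 lands with bottom-row=3; cleared 0 line(s) (total 0); column heights now [0 0 0 0 5 6], max=6
Drop 3: J rot1 at col 2 lands with bottom-row=0; cleared 0 line(s) (total 0); column heights now [0 0 3 3 5 6], max=6
Drop 4: T rot1 at col 1 lands with bottom-row=2; cleared 0 line(s) (total 0); column heights now [0 5 4 3 5 6], max=6
Drop 5: Z rot0 at col 2 lands with bottom-row=5; cleared 0 line(s) (total 0); column heights now [0 5 7 7 6 6], max=7
Test piece I rot0 at col 2 (width 4): heights before test = [0 5 7 7 6 6]; fits = True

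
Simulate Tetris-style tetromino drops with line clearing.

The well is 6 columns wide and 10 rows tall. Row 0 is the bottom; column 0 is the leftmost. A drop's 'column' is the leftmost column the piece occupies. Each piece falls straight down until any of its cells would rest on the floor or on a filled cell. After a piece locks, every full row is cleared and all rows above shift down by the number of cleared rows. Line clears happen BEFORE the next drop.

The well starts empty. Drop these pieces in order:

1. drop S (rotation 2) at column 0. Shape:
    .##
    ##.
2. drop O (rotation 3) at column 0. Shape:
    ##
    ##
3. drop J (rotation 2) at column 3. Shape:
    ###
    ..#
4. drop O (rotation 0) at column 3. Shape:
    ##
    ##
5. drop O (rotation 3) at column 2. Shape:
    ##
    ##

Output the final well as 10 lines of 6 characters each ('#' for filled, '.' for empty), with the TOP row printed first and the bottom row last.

Drop 1: S rot2 at col 0 lands with bottom-row=0; cleared 0 line(s) (total 0); column heights now [1 2 2 0 0 0], max=2
Drop 2: O rot3 at col 0 lands with bottom-row=2; cleared 0 line(s) (total 0); column heights now [4 4 2 0 0 0], max=4
Drop 3: J rot2 at col 3 lands with bottom-row=0; cleared 0 line(s) (total 0); column heights now [4 4 2 2 2 2], max=4
Drop 4: O rot0 at col 3 lands with bottom-row=2; cleared 0 line(s) (total 0); column heights now [4 4 2 4 4 2], max=4
Drop 5: O rot3 at col 2 lands with bottom-row=4; cleared 0 line(s) (total 0); column heights now [4 4 6 6 4 2], max=6

Answer: ......
......
......
......
..##..
..##..
##.##.
##.##.
.#####
##...#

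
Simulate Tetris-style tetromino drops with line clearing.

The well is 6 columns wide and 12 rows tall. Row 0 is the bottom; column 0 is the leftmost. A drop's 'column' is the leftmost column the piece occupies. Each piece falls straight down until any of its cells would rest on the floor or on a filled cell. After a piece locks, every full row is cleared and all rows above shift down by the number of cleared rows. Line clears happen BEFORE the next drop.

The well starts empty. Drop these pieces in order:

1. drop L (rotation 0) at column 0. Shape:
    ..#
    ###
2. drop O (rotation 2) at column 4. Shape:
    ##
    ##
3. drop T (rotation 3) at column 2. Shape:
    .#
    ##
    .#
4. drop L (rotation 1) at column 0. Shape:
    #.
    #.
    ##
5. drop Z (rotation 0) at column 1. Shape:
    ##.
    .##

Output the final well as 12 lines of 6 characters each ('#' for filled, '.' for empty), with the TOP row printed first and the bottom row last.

Drop 1: L rot0 at col 0 lands with bottom-row=0; cleared 0 line(s) (total 0); column heights now [1 1 2 0 0 0], max=2
Drop 2: O rot2 at col 4 lands with bottom-row=0; cleared 0 line(s) (total 0); column heights now [1 1 2 0 2 2], max=2
Drop 3: T rot3 at col 2 lands with bottom-row=1; cleared 0 line(s) (total 0); column heights now [1 1 3 4 2 2], max=4
Drop 4: L rot1 at col 0 lands with bottom-row=1; cleared 1 line(s) (total 1); column heights now [3 1 2 3 1 1], max=3
Drop 5: Z rot0 at col 1 lands with bottom-row=3; cleared 0 line(s) (total 1); column heights now [3 5 5 4 1 1], max=5

Answer: ......
......
......
......
......
......
......
.##...
..##..
#..#..
#.##..
###.##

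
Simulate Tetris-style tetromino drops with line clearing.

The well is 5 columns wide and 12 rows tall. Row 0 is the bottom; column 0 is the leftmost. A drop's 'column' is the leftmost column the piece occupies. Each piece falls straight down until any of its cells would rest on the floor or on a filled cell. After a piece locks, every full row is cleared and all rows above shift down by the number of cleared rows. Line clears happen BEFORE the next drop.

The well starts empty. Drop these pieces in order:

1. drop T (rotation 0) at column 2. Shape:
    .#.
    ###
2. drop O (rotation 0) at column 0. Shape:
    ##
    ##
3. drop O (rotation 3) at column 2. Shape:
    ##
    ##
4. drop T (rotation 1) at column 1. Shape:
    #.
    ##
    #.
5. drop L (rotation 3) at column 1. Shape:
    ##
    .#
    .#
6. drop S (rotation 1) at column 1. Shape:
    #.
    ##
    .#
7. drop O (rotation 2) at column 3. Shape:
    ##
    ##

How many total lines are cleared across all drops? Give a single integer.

Drop 1: T rot0 at col 2 lands with bottom-row=0; cleared 0 line(s) (total 0); column heights now [0 0 1 2 1], max=2
Drop 2: O rot0 at col 0 lands with bottom-row=0; cleared 1 line(s) (total 1); column heights now [1 1 0 1 0], max=1
Drop 3: O rot3 at col 2 lands with bottom-row=1; cleared 0 line(s) (total 1); column heights now [1 1 3 3 0], max=3
Drop 4: T rot1 at col 1 lands with bottom-row=2; cleared 0 line(s) (total 1); column heights now [1 5 4 3 0], max=5
Drop 5: L rot3 at col 1 lands with bottom-row=4; cleared 0 line(s) (total 1); column heights now [1 7 7 3 0], max=7
Drop 6: S rot1 at col 1 lands with bottom-row=7; cleared 0 line(s) (total 1); column heights now [1 10 9 3 0], max=10
Drop 7: O rot2 at col 3 lands with bottom-row=3; cleared 0 line(s) (total 1); column heights now [1 10 9 5 5], max=10

Answer: 1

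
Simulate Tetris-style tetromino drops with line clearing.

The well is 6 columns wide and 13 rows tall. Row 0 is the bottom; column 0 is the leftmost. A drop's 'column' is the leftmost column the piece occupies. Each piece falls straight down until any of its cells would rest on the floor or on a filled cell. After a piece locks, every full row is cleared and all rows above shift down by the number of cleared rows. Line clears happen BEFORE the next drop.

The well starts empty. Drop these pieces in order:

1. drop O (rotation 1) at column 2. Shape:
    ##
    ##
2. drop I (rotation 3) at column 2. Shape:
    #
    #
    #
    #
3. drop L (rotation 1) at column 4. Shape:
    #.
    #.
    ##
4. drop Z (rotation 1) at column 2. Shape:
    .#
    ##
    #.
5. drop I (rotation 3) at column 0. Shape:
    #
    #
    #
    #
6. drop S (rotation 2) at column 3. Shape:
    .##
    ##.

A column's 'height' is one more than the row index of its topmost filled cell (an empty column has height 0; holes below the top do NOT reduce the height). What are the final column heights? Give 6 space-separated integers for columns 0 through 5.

Drop 1: O rot1 at col 2 lands with bottom-row=0; cleared 0 line(s) (total 0); column heights now [0 0 2 2 0 0], max=2
Drop 2: I rot3 at col 2 lands with bottom-row=2; cleared 0 line(s) (total 0); column heights now [0 0 6 2 0 0], max=6
Drop 3: L rot1 at col 4 lands with bottom-row=0; cleared 0 line(s) (total 0); column heights now [0 0 6 2 3 1], max=6
Drop 4: Z rot1 at col 2 lands with bottom-row=6; cleared 0 line(s) (total 0); column heights now [0 0 8 9 3 1], max=9
Drop 5: I rot3 at col 0 lands with bottom-row=0; cleared 0 line(s) (total 0); column heights now [4 0 8 9 3 1], max=9
Drop 6: S rot2 at col 3 lands with bottom-row=9; cleared 0 line(s) (total 0); column heights now [4 0 8 10 11 11], max=11

Answer: 4 0 8 10 11 11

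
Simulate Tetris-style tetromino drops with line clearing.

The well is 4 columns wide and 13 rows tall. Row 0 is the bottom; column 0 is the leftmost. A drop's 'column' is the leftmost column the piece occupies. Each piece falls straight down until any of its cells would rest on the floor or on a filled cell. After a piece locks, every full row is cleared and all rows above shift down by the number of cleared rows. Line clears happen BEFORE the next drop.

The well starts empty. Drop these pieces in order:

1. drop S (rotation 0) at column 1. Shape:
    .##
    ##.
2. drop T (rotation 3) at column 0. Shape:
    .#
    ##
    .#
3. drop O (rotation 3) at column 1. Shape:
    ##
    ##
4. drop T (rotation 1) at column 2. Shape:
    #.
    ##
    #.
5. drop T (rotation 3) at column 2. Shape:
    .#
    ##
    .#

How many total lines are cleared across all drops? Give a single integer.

Answer: 0

Derivation:
Drop 1: S rot0 at col 1 lands with bottom-row=0; cleared 0 line(s) (total 0); column heights now [0 1 2 2], max=2
Drop 2: T rot3 at col 0 lands with bottom-row=1; cleared 0 line(s) (total 0); column heights now [3 4 2 2], max=4
Drop 3: O rot3 at col 1 lands with bottom-row=4; cleared 0 line(s) (total 0); column heights now [3 6 6 2], max=6
Drop 4: T rot1 at col 2 lands with bottom-row=6; cleared 0 line(s) (total 0); column heights now [3 6 9 8], max=9
Drop 5: T rot3 at col 2 lands with bottom-row=8; cleared 0 line(s) (total 0); column heights now [3 6 10 11], max=11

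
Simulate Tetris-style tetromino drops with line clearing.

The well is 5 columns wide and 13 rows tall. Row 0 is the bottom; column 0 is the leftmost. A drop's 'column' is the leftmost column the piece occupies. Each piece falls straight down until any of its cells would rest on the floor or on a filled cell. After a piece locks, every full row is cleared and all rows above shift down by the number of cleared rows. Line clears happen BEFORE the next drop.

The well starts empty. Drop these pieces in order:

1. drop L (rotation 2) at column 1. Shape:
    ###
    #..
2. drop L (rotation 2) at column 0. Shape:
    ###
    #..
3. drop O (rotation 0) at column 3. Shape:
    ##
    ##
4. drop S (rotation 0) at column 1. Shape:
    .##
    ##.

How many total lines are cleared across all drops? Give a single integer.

Answer: 1

Derivation:
Drop 1: L rot2 at col 1 lands with bottom-row=0; cleared 0 line(s) (total 0); column heights now [0 2 2 2 0], max=2
Drop 2: L rot2 at col 0 lands with bottom-row=1; cleared 0 line(s) (total 0); column heights now [3 3 3 2 0], max=3
Drop 3: O rot0 at col 3 lands with bottom-row=2; cleared 1 line(s) (total 1); column heights now [2 2 2 3 3], max=3
Drop 4: S rot0 at col 1 lands with bottom-row=2; cleared 0 line(s) (total 1); column heights now [2 3 4 4 3], max=4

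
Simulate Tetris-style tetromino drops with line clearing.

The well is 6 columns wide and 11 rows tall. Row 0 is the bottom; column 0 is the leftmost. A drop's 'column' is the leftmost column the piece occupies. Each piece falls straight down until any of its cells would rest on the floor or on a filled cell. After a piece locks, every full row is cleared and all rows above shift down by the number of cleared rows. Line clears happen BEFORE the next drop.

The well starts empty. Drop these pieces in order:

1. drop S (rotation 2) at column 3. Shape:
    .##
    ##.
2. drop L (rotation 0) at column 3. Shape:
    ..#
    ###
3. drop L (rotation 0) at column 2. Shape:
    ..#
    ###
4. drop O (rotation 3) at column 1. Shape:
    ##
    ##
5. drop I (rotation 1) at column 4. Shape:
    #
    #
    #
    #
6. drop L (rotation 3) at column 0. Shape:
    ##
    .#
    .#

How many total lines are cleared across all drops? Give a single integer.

Answer: 0

Derivation:
Drop 1: S rot2 at col 3 lands with bottom-row=0; cleared 0 line(s) (total 0); column heights now [0 0 0 1 2 2], max=2
Drop 2: L rot0 at col 3 lands with bottom-row=2; cleared 0 line(s) (total 0); column heights now [0 0 0 3 3 4], max=4
Drop 3: L rot0 at col 2 lands with bottom-row=3; cleared 0 line(s) (total 0); column heights now [0 0 4 4 5 4], max=5
Drop 4: O rot3 at col 1 lands with bottom-row=4; cleared 0 line(s) (total 0); column heights now [0 6 6 4 5 4], max=6
Drop 5: I rot1 at col 4 lands with bottom-row=5; cleared 0 line(s) (total 0); column heights now [0 6 6 4 9 4], max=9
Drop 6: L rot3 at col 0 lands with bottom-row=6; cleared 0 line(s) (total 0); column heights now [9 9 6 4 9 4], max=9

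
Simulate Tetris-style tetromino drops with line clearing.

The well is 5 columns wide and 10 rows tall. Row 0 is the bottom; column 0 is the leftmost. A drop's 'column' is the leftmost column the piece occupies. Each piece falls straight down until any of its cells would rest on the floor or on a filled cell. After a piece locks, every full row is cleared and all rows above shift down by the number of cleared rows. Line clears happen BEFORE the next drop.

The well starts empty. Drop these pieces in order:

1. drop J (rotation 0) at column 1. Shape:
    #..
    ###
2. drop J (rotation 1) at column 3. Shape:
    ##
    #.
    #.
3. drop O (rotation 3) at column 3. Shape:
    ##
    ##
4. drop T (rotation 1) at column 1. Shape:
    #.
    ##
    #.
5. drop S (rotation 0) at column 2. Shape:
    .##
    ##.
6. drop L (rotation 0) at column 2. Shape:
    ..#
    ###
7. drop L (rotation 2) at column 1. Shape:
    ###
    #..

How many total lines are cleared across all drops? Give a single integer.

Drop 1: J rot0 at col 1 lands with bottom-row=0; cleared 0 line(s) (total 0); column heights now [0 2 1 1 0], max=2
Drop 2: J rot1 at col 3 lands with bottom-row=1; cleared 0 line(s) (total 0); column heights now [0 2 1 4 4], max=4
Drop 3: O rot3 at col 3 lands with bottom-row=4; cleared 0 line(s) (total 0); column heights now [0 2 1 6 6], max=6
Drop 4: T rot1 at col 1 lands with bottom-row=2; cleared 0 line(s) (total 0); column heights now [0 5 4 6 6], max=6
Drop 5: S rot0 at col 2 lands with bottom-row=6; cleared 0 line(s) (total 0); column heights now [0 5 7 8 8], max=8
Drop 6: L rot0 at col 2 lands with bottom-row=8; cleared 0 line(s) (total 0); column heights now [0 5 9 9 10], max=10
Drop 7: L rot2 at col 1 lands with bottom-row=8; cleared 0 line(s) (total 0); column heights now [0 10 10 10 10], max=10

Answer: 0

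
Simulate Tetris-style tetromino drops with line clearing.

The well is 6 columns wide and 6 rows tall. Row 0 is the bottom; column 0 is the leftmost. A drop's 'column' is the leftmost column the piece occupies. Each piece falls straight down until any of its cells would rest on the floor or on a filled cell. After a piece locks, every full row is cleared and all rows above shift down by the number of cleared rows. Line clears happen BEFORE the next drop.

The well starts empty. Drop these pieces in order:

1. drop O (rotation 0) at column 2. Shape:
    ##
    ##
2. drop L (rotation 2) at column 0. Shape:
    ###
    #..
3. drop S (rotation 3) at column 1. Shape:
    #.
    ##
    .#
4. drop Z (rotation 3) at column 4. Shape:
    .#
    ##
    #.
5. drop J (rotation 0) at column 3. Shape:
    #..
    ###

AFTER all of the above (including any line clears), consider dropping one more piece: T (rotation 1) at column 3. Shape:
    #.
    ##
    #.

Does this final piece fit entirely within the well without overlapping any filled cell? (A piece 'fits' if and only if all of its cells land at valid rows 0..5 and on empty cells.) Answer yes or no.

Drop 1: O rot0 at col 2 lands with bottom-row=0; cleared 0 line(s) (total 0); column heights now [0 0 2 2 0 0], max=2
Drop 2: L rot2 at col 0 lands with bottom-row=1; cleared 0 line(s) (total 0); column heights now [3 3 3 2 0 0], max=3
Drop 3: S rot3 at col 1 lands with bottom-row=3; cleared 0 line(s) (total 0); column heights now [3 6 5 2 0 0], max=6
Drop 4: Z rot3 at col 4 lands with bottom-row=0; cleared 0 line(s) (total 0); column heights now [3 6 5 2 2 3], max=6
Drop 5: J rot0 at col 3 lands with bottom-row=3; cleared 0 line(s) (total 0); column heights now [3 6 5 5 4 4], max=6
Test piece T rot1 at col 3 (width 2): heights before test = [3 6 5 5 4 4]; fits = False

Answer: no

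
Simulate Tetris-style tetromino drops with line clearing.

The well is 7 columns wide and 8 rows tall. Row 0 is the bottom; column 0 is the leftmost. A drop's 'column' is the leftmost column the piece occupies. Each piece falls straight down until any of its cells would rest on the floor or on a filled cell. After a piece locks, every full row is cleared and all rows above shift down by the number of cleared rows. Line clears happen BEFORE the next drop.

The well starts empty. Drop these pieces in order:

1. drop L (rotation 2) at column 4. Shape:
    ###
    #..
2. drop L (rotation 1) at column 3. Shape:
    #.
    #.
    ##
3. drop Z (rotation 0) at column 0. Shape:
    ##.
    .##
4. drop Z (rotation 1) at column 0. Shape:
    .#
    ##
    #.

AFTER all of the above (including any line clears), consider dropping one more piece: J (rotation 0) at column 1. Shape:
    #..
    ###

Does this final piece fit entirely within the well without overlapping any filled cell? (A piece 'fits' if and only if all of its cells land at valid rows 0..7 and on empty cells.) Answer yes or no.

Drop 1: L rot2 at col 4 lands with bottom-row=0; cleared 0 line(s) (total 0); column heights now [0 0 0 0 2 2 2], max=2
Drop 2: L rot1 at col 3 lands with bottom-row=2; cleared 0 line(s) (total 0); column heights now [0 0 0 5 3 2 2], max=5
Drop 3: Z rot0 at col 0 lands with bottom-row=0; cleared 0 line(s) (total 0); column heights now [2 2 1 5 3 2 2], max=5
Drop 4: Z rot1 at col 0 lands with bottom-row=2; cleared 0 line(s) (total 0); column heights now [4 5 1 5 3 2 2], max=5
Test piece J rot0 at col 1 (width 3): heights before test = [4 5 1 5 3 2 2]; fits = True

Answer: yes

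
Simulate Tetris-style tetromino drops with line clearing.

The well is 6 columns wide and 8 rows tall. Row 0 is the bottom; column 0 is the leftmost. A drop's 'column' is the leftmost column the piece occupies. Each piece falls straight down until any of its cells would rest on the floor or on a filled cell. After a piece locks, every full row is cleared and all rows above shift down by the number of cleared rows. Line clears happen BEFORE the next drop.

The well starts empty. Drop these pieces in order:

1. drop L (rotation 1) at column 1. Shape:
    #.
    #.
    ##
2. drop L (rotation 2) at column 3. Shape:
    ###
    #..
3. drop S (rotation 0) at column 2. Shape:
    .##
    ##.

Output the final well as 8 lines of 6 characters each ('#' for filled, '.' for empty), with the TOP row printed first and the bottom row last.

Answer: ......
......
......
......
...##.
.###..
.#.###
.###..

Derivation:
Drop 1: L rot1 at col 1 lands with bottom-row=0; cleared 0 line(s) (total 0); column heights now [0 3 1 0 0 0], max=3
Drop 2: L rot2 at col 3 lands with bottom-row=0; cleared 0 line(s) (total 0); column heights now [0 3 1 2 2 2], max=3
Drop 3: S rot0 at col 2 lands with bottom-row=2; cleared 0 line(s) (total 0); column heights now [0 3 3 4 4 2], max=4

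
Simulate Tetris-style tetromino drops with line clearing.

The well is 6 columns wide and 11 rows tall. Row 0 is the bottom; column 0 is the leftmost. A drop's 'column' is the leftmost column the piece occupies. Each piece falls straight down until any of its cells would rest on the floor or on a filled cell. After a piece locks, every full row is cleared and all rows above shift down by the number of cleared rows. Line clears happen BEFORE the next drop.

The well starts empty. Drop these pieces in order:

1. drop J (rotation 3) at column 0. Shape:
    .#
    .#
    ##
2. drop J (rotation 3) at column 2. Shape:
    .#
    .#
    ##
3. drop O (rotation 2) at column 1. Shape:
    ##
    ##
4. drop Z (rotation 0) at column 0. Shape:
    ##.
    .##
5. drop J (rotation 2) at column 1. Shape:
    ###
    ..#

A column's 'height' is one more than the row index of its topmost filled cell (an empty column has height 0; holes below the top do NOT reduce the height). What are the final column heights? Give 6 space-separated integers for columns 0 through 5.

Drop 1: J rot3 at col 0 lands with bottom-row=0; cleared 0 line(s) (total 0); column heights now [1 3 0 0 0 0], max=3
Drop 2: J rot3 at col 2 lands with bottom-row=0; cleared 0 line(s) (total 0); column heights now [1 3 1 3 0 0], max=3
Drop 3: O rot2 at col 1 lands with bottom-row=3; cleared 0 line(s) (total 0); column heights now [1 5 5 3 0 0], max=5
Drop 4: Z rot0 at col 0 lands with bottom-row=5; cleared 0 line(s) (total 0); column heights now [7 7 6 3 0 0], max=7
Drop 5: J rot2 at col 1 lands with bottom-row=6; cleared 0 line(s) (total 0); column heights now [7 8 8 8 0 0], max=8

Answer: 7 8 8 8 0 0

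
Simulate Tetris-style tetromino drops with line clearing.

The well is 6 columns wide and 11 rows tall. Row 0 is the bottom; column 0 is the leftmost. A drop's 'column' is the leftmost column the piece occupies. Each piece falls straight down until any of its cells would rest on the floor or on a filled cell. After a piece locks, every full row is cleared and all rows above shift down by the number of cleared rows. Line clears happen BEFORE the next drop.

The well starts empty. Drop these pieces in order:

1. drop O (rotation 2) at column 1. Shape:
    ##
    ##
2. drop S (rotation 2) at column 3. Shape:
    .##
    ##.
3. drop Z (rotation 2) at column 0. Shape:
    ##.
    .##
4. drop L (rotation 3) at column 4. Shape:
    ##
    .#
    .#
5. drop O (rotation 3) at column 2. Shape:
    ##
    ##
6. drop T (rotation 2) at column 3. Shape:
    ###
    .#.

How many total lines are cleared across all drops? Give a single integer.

Drop 1: O rot2 at col 1 lands with bottom-row=0; cleared 0 line(s) (total 0); column heights now [0 2 2 0 0 0], max=2
Drop 2: S rot2 at col 3 lands with bottom-row=0; cleared 0 line(s) (total 0); column heights now [0 2 2 1 2 2], max=2
Drop 3: Z rot2 at col 0 lands with bottom-row=2; cleared 0 line(s) (total 0); column heights now [4 4 3 1 2 2], max=4
Drop 4: L rot3 at col 4 lands with bottom-row=2; cleared 0 line(s) (total 0); column heights now [4 4 3 1 5 5], max=5
Drop 5: O rot3 at col 2 lands with bottom-row=3; cleared 0 line(s) (total 0); column heights now [4 4 5 5 5 5], max=5
Drop 6: T rot2 at col 3 lands with bottom-row=5; cleared 0 line(s) (total 0); column heights now [4 4 5 7 7 7], max=7

Answer: 0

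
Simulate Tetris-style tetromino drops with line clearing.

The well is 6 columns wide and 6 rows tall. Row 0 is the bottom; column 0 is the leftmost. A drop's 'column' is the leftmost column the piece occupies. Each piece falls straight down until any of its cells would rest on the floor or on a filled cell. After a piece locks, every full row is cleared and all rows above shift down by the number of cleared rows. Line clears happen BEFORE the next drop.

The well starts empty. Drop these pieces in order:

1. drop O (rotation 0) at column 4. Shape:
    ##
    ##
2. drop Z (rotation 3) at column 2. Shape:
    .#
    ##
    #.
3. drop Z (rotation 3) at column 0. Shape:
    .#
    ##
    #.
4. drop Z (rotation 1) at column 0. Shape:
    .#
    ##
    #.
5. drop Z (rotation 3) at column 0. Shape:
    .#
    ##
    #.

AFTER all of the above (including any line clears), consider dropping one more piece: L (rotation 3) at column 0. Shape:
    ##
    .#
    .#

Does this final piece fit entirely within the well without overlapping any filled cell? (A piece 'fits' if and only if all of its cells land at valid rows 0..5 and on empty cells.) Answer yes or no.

Answer: no

Derivation:
Drop 1: O rot0 at col 4 lands with bottom-row=0; cleared 0 line(s) (total 0); column heights now [0 0 0 0 2 2], max=2
Drop 2: Z rot3 at col 2 lands with bottom-row=0; cleared 0 line(s) (total 0); column heights now [0 0 2 3 2 2], max=3
Drop 3: Z rot3 at col 0 lands with bottom-row=0; cleared 1 line(s) (total 1); column heights now [1 2 1 2 1 1], max=2
Drop 4: Z rot1 at col 0 lands with bottom-row=1; cleared 0 line(s) (total 1); column heights now [3 4 1 2 1 1], max=4
Drop 5: Z rot3 at col 0 lands with bottom-row=3; cleared 0 line(s) (total 1); column heights now [5 6 1 2 1 1], max=6
Test piece L rot3 at col 0 (width 2): heights before test = [5 6 1 2 1 1]; fits = False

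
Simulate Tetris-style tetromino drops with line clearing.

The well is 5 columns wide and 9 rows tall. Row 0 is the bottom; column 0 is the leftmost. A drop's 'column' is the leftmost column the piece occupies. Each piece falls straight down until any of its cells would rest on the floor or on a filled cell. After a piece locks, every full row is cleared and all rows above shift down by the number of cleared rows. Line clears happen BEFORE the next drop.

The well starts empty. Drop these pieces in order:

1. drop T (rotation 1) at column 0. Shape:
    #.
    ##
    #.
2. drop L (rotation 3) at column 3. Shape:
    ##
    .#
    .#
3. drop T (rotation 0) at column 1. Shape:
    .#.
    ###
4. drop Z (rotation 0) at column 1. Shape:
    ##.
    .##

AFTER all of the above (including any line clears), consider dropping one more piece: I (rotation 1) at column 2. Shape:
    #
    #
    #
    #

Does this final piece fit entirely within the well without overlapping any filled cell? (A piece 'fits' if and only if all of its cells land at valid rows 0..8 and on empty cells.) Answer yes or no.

Answer: no

Derivation:
Drop 1: T rot1 at col 0 lands with bottom-row=0; cleared 0 line(s) (total 0); column heights now [3 2 0 0 0], max=3
Drop 2: L rot3 at col 3 lands with bottom-row=0; cleared 0 line(s) (total 0); column heights now [3 2 0 3 3], max=3
Drop 3: T rot0 at col 1 lands with bottom-row=3; cleared 0 line(s) (total 0); column heights now [3 4 5 4 3], max=5
Drop 4: Z rot0 at col 1 lands with bottom-row=5; cleared 0 line(s) (total 0); column heights now [3 7 7 6 3], max=7
Test piece I rot1 at col 2 (width 1): heights before test = [3 7 7 6 3]; fits = False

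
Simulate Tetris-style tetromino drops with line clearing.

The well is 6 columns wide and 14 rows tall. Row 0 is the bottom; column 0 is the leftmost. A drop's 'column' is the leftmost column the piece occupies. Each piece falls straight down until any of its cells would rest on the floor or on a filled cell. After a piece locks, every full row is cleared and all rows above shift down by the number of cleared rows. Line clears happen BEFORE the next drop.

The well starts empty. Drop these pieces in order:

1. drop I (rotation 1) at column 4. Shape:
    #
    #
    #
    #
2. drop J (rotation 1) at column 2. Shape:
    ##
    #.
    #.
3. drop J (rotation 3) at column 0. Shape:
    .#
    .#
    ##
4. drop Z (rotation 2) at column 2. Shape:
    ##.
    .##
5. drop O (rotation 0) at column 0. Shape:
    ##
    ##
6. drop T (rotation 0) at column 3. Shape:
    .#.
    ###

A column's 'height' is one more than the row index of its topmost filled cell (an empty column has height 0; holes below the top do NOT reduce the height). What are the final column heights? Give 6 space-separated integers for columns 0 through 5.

Answer: 5 5 6 7 8 7

Derivation:
Drop 1: I rot1 at col 4 lands with bottom-row=0; cleared 0 line(s) (total 0); column heights now [0 0 0 0 4 0], max=4
Drop 2: J rot1 at col 2 lands with bottom-row=0; cleared 0 line(s) (total 0); column heights now [0 0 3 3 4 0], max=4
Drop 3: J rot3 at col 0 lands with bottom-row=0; cleared 0 line(s) (total 0); column heights now [1 3 3 3 4 0], max=4
Drop 4: Z rot2 at col 2 lands with bottom-row=4; cleared 0 line(s) (total 0); column heights now [1 3 6 6 5 0], max=6
Drop 5: O rot0 at col 0 lands with bottom-row=3; cleared 0 line(s) (total 0); column heights now [5 5 6 6 5 0], max=6
Drop 6: T rot0 at col 3 lands with bottom-row=6; cleared 0 line(s) (total 0); column heights now [5 5 6 7 8 7], max=8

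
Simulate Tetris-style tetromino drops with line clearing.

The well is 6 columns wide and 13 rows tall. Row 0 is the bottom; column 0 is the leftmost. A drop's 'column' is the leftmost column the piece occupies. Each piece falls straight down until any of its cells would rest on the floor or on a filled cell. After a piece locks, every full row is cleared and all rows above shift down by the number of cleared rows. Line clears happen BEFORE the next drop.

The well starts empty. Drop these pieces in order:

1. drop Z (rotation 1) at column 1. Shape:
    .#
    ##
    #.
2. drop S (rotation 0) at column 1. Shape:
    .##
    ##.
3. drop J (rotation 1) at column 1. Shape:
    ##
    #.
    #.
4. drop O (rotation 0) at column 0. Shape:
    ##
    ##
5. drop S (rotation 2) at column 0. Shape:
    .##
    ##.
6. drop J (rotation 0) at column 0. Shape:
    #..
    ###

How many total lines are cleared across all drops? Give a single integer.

Answer: 0

Derivation:
Drop 1: Z rot1 at col 1 lands with bottom-row=0; cleared 0 line(s) (total 0); column heights now [0 2 3 0 0 0], max=3
Drop 2: S rot0 at col 1 lands with bottom-row=3; cleared 0 line(s) (total 0); column heights now [0 4 5 5 0 0], max=5
Drop 3: J rot1 at col 1 lands with bottom-row=4; cleared 0 line(s) (total 0); column heights now [0 7 7 5 0 0], max=7
Drop 4: O rot0 at col 0 lands with bottom-row=7; cleared 0 line(s) (total 0); column heights now [9 9 7 5 0 0], max=9
Drop 5: S rot2 at col 0 lands with bottom-row=9; cleared 0 line(s) (total 0); column heights now [10 11 11 5 0 0], max=11
Drop 6: J rot0 at col 0 lands with bottom-row=11; cleared 0 line(s) (total 0); column heights now [13 12 12 5 0 0], max=13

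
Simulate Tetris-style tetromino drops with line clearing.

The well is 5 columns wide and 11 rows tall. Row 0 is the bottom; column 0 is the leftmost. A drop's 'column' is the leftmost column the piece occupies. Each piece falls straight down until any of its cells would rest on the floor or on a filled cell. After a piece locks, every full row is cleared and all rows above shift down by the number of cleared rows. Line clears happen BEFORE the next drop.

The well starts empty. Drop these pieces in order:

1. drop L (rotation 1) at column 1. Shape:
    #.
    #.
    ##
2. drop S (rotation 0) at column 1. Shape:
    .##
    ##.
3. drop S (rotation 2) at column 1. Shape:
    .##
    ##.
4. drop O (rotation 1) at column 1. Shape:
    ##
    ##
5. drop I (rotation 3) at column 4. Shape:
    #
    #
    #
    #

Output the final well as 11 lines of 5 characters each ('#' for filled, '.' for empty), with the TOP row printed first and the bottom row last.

Drop 1: L rot1 at col 1 lands with bottom-row=0; cleared 0 line(s) (total 0); column heights now [0 3 1 0 0], max=3
Drop 2: S rot0 at col 1 lands with bottom-row=3; cleared 0 line(s) (total 0); column heights now [0 4 5 5 0], max=5
Drop 3: S rot2 at col 1 lands with bottom-row=5; cleared 0 line(s) (total 0); column heights now [0 6 7 7 0], max=7
Drop 4: O rot1 at col 1 lands with bottom-row=7; cleared 0 line(s) (total 0); column heights now [0 9 9 7 0], max=9
Drop 5: I rot3 at col 4 lands with bottom-row=0; cleared 0 line(s) (total 0); column heights now [0 9 9 7 4], max=9

Answer: .....
.....
.##..
.##..
..##.
.##..
..##.
.##.#
.#..#
.#..#
.##.#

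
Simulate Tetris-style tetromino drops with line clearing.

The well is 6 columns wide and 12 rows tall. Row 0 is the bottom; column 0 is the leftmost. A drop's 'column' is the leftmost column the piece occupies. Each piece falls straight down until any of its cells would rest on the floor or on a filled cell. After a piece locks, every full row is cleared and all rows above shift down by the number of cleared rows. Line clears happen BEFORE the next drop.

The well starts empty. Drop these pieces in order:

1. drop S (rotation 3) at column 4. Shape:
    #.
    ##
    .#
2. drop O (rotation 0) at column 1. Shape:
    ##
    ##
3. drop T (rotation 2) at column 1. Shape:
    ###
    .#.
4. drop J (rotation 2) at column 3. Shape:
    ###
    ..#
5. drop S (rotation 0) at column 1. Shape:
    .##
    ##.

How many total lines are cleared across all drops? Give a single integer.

Drop 1: S rot3 at col 4 lands with bottom-row=0; cleared 0 line(s) (total 0); column heights now [0 0 0 0 3 2], max=3
Drop 2: O rot0 at col 1 lands with bottom-row=0; cleared 0 line(s) (total 0); column heights now [0 2 2 0 3 2], max=3
Drop 3: T rot2 at col 1 lands with bottom-row=2; cleared 0 line(s) (total 0); column heights now [0 4 4 4 3 2], max=4
Drop 4: J rot2 at col 3 lands with bottom-row=3; cleared 0 line(s) (total 0); column heights now [0 4 4 5 5 5], max=5
Drop 5: S rot0 at col 1 lands with bottom-row=4; cleared 0 line(s) (total 0); column heights now [0 5 6 6 5 5], max=6

Answer: 0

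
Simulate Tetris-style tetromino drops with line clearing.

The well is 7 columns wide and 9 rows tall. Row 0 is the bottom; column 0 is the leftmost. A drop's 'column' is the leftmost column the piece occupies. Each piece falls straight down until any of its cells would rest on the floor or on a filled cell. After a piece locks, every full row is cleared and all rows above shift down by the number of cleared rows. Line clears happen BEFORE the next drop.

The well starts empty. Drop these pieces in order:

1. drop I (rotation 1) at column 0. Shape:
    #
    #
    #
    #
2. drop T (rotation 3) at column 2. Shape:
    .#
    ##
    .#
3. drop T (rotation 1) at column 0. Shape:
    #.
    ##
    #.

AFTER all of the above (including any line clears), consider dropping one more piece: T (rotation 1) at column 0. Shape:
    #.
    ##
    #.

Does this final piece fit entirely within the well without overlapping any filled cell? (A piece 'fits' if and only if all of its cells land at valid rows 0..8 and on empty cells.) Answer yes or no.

Drop 1: I rot1 at col 0 lands with bottom-row=0; cleared 0 line(s) (total 0); column heights now [4 0 0 0 0 0 0], max=4
Drop 2: T rot3 at col 2 lands with bottom-row=0; cleared 0 line(s) (total 0); column heights now [4 0 2 3 0 0 0], max=4
Drop 3: T rot1 at col 0 lands with bottom-row=4; cleared 0 line(s) (total 0); column heights now [7 6 2 3 0 0 0], max=7
Test piece T rot1 at col 0 (width 2): heights before test = [7 6 2 3 0 0 0]; fits = False

Answer: no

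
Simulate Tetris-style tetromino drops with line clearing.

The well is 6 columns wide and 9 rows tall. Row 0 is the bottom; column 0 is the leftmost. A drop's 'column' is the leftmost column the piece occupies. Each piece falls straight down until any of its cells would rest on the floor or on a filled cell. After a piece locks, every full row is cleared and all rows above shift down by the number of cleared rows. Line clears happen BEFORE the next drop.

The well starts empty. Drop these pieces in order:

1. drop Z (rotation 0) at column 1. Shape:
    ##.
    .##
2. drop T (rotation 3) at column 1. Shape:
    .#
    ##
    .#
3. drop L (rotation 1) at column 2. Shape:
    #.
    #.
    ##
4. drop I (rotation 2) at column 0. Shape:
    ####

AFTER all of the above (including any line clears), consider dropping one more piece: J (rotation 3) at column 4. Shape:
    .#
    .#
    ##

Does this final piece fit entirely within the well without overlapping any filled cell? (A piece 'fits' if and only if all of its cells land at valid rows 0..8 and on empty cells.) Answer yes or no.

Answer: yes

Derivation:
Drop 1: Z rot0 at col 1 lands with bottom-row=0; cleared 0 line(s) (total 0); column heights now [0 2 2 1 0 0], max=2
Drop 2: T rot3 at col 1 lands with bottom-row=2; cleared 0 line(s) (total 0); column heights now [0 4 5 1 0 0], max=5
Drop 3: L rot1 at col 2 lands with bottom-row=5; cleared 0 line(s) (total 0); column heights now [0 4 8 6 0 0], max=8
Drop 4: I rot2 at col 0 lands with bottom-row=8; cleared 0 line(s) (total 0); column heights now [9 9 9 9 0 0], max=9
Test piece J rot3 at col 4 (width 2): heights before test = [9 9 9 9 0 0]; fits = True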